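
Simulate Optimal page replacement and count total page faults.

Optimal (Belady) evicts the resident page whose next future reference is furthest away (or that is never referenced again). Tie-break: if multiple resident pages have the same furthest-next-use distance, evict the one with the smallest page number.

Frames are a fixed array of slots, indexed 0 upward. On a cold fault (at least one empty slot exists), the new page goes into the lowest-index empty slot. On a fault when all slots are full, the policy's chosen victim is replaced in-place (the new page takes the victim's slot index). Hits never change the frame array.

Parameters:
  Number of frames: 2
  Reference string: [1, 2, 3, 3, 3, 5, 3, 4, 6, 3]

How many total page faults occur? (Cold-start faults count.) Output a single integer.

Step 0: ref 1 → FAULT, frames=[1,-]
Step 1: ref 2 → FAULT, frames=[1,2]
Step 2: ref 3 → FAULT (evict 1), frames=[3,2]
Step 3: ref 3 → HIT, frames=[3,2]
Step 4: ref 3 → HIT, frames=[3,2]
Step 5: ref 5 → FAULT (evict 2), frames=[3,5]
Step 6: ref 3 → HIT, frames=[3,5]
Step 7: ref 4 → FAULT (evict 5), frames=[3,4]
Step 8: ref 6 → FAULT (evict 4), frames=[3,6]
Step 9: ref 3 → HIT, frames=[3,6]
Total faults: 6

Answer: 6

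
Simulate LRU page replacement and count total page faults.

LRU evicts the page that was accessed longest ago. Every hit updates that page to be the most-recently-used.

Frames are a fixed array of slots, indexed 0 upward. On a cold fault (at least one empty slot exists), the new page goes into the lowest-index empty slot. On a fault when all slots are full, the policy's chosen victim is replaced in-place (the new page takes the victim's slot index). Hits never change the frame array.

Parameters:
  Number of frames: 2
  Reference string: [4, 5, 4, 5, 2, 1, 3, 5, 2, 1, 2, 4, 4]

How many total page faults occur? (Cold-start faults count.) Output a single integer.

Step 0: ref 4 → FAULT, frames=[4,-]
Step 1: ref 5 → FAULT, frames=[4,5]
Step 2: ref 4 → HIT, frames=[4,5]
Step 3: ref 5 → HIT, frames=[4,5]
Step 4: ref 2 → FAULT (evict 4), frames=[2,5]
Step 5: ref 1 → FAULT (evict 5), frames=[2,1]
Step 6: ref 3 → FAULT (evict 2), frames=[3,1]
Step 7: ref 5 → FAULT (evict 1), frames=[3,5]
Step 8: ref 2 → FAULT (evict 3), frames=[2,5]
Step 9: ref 1 → FAULT (evict 5), frames=[2,1]
Step 10: ref 2 → HIT, frames=[2,1]
Step 11: ref 4 → FAULT (evict 1), frames=[2,4]
Step 12: ref 4 → HIT, frames=[2,4]
Total faults: 9

Answer: 9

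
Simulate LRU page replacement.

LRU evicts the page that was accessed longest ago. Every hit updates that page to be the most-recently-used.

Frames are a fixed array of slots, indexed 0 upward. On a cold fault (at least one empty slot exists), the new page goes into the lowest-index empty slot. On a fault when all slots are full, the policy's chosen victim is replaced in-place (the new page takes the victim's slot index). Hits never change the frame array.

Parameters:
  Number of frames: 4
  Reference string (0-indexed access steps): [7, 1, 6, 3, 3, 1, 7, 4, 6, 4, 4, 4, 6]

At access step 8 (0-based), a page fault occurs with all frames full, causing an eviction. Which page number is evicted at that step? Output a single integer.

Step 0: ref 7 -> FAULT, frames=[7,-,-,-]
Step 1: ref 1 -> FAULT, frames=[7,1,-,-]
Step 2: ref 6 -> FAULT, frames=[7,1,6,-]
Step 3: ref 3 -> FAULT, frames=[7,1,6,3]
Step 4: ref 3 -> HIT, frames=[7,1,6,3]
Step 5: ref 1 -> HIT, frames=[7,1,6,3]
Step 6: ref 7 -> HIT, frames=[7,1,6,3]
Step 7: ref 4 -> FAULT, evict 6, frames=[7,1,4,3]
Step 8: ref 6 -> FAULT, evict 3, frames=[7,1,4,6]
At step 8: evicted page 3

Answer: 3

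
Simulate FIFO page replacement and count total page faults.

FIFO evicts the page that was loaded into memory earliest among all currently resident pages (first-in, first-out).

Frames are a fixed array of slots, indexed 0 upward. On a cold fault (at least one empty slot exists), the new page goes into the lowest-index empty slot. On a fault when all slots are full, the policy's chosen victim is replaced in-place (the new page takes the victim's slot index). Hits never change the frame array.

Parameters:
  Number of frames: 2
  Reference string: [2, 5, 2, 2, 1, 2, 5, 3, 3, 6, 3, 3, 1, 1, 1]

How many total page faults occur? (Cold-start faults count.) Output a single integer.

Answer: 8

Derivation:
Step 0: ref 2 → FAULT, frames=[2,-]
Step 1: ref 5 → FAULT, frames=[2,5]
Step 2: ref 2 → HIT, frames=[2,5]
Step 3: ref 2 → HIT, frames=[2,5]
Step 4: ref 1 → FAULT (evict 2), frames=[1,5]
Step 5: ref 2 → FAULT (evict 5), frames=[1,2]
Step 6: ref 5 → FAULT (evict 1), frames=[5,2]
Step 7: ref 3 → FAULT (evict 2), frames=[5,3]
Step 8: ref 3 → HIT, frames=[5,3]
Step 9: ref 6 → FAULT (evict 5), frames=[6,3]
Step 10: ref 3 → HIT, frames=[6,3]
Step 11: ref 3 → HIT, frames=[6,3]
Step 12: ref 1 → FAULT (evict 3), frames=[6,1]
Step 13: ref 1 → HIT, frames=[6,1]
Step 14: ref 1 → HIT, frames=[6,1]
Total faults: 8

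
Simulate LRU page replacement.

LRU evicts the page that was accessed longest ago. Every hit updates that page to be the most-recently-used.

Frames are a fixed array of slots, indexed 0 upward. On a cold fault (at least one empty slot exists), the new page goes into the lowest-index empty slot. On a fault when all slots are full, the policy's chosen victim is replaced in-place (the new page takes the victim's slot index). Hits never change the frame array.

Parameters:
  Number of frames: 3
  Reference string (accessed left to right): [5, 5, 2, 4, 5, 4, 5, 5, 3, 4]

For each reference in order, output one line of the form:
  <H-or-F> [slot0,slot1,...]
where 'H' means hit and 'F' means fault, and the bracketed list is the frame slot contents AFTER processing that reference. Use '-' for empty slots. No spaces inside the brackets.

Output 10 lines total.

F [5,-,-]
H [5,-,-]
F [5,2,-]
F [5,2,4]
H [5,2,4]
H [5,2,4]
H [5,2,4]
H [5,2,4]
F [5,3,4]
H [5,3,4]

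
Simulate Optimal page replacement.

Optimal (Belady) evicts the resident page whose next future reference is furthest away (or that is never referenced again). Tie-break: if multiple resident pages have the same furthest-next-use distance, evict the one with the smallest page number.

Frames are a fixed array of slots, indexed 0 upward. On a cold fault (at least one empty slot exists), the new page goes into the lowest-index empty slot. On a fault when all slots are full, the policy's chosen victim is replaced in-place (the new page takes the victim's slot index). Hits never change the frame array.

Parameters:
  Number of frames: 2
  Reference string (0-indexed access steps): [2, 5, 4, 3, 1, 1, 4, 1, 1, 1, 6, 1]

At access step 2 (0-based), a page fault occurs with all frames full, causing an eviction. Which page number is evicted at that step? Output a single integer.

Step 0: ref 2 -> FAULT, frames=[2,-]
Step 1: ref 5 -> FAULT, frames=[2,5]
Step 2: ref 4 -> FAULT, evict 2, frames=[4,5]
At step 2: evicted page 2

Answer: 2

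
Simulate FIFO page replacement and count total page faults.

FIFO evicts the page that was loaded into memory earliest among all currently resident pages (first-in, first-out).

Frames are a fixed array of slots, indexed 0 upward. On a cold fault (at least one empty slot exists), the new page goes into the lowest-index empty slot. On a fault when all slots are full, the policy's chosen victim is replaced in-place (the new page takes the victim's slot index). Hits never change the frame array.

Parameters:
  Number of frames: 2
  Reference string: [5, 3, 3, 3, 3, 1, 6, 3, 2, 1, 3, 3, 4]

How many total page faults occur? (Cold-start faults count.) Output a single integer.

Answer: 9

Derivation:
Step 0: ref 5 → FAULT, frames=[5,-]
Step 1: ref 3 → FAULT, frames=[5,3]
Step 2: ref 3 → HIT, frames=[5,3]
Step 3: ref 3 → HIT, frames=[5,3]
Step 4: ref 3 → HIT, frames=[5,3]
Step 5: ref 1 → FAULT (evict 5), frames=[1,3]
Step 6: ref 6 → FAULT (evict 3), frames=[1,6]
Step 7: ref 3 → FAULT (evict 1), frames=[3,6]
Step 8: ref 2 → FAULT (evict 6), frames=[3,2]
Step 9: ref 1 → FAULT (evict 3), frames=[1,2]
Step 10: ref 3 → FAULT (evict 2), frames=[1,3]
Step 11: ref 3 → HIT, frames=[1,3]
Step 12: ref 4 → FAULT (evict 1), frames=[4,3]
Total faults: 9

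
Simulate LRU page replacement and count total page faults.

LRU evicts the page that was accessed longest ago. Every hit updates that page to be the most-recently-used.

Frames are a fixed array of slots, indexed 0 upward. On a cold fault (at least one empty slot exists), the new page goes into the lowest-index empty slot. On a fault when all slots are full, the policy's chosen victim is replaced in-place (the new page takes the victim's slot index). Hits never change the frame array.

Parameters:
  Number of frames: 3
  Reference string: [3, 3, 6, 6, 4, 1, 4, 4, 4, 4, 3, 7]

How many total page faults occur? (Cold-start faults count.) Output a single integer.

Step 0: ref 3 → FAULT, frames=[3,-,-]
Step 1: ref 3 → HIT, frames=[3,-,-]
Step 2: ref 6 → FAULT, frames=[3,6,-]
Step 3: ref 6 → HIT, frames=[3,6,-]
Step 4: ref 4 → FAULT, frames=[3,6,4]
Step 5: ref 1 → FAULT (evict 3), frames=[1,6,4]
Step 6: ref 4 → HIT, frames=[1,6,4]
Step 7: ref 4 → HIT, frames=[1,6,4]
Step 8: ref 4 → HIT, frames=[1,6,4]
Step 9: ref 4 → HIT, frames=[1,6,4]
Step 10: ref 3 → FAULT (evict 6), frames=[1,3,4]
Step 11: ref 7 → FAULT (evict 1), frames=[7,3,4]
Total faults: 6

Answer: 6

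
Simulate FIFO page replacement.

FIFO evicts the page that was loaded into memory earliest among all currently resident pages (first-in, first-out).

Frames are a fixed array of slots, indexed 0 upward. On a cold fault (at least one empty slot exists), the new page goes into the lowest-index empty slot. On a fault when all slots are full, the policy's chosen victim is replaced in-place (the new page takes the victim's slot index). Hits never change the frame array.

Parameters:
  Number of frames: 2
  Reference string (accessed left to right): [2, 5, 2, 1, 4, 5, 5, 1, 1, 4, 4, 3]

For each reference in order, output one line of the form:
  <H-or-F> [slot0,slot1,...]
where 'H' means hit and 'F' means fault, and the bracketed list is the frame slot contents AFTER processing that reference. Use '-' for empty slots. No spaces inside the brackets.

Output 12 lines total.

F [2,-]
F [2,5]
H [2,5]
F [1,5]
F [1,4]
F [5,4]
H [5,4]
F [5,1]
H [5,1]
F [4,1]
H [4,1]
F [4,3]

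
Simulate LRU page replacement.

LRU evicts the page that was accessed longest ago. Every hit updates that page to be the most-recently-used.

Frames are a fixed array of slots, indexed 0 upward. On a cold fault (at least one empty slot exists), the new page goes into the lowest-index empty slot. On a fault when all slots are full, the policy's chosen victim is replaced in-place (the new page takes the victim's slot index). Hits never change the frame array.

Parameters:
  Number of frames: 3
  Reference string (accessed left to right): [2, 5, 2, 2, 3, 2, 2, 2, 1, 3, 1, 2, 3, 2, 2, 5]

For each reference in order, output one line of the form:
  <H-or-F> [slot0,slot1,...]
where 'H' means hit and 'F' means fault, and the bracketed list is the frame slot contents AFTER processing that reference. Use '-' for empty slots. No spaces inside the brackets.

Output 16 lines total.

F [2,-,-]
F [2,5,-]
H [2,5,-]
H [2,5,-]
F [2,5,3]
H [2,5,3]
H [2,5,3]
H [2,5,3]
F [2,1,3]
H [2,1,3]
H [2,1,3]
H [2,1,3]
H [2,1,3]
H [2,1,3]
H [2,1,3]
F [2,5,3]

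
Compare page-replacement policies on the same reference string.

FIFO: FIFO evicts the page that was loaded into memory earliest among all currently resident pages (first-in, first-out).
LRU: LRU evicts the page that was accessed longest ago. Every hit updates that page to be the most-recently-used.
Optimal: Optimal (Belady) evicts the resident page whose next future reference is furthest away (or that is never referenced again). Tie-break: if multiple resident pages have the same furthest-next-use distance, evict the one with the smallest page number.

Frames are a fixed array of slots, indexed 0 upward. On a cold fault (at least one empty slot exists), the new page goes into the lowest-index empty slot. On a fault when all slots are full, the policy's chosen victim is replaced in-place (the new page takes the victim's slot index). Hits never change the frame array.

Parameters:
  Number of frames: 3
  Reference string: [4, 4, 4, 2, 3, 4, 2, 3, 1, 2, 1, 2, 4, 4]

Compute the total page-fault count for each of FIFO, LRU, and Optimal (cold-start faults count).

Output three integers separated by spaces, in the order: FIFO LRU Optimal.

--- FIFO ---
  step 0: ref 4 -> FAULT, frames=[4,-,-] (faults so far: 1)
  step 1: ref 4 -> HIT, frames=[4,-,-] (faults so far: 1)
  step 2: ref 4 -> HIT, frames=[4,-,-] (faults so far: 1)
  step 3: ref 2 -> FAULT, frames=[4,2,-] (faults so far: 2)
  step 4: ref 3 -> FAULT, frames=[4,2,3] (faults so far: 3)
  step 5: ref 4 -> HIT, frames=[4,2,3] (faults so far: 3)
  step 6: ref 2 -> HIT, frames=[4,2,3] (faults so far: 3)
  step 7: ref 3 -> HIT, frames=[4,2,3] (faults so far: 3)
  step 8: ref 1 -> FAULT, evict 4, frames=[1,2,3] (faults so far: 4)
  step 9: ref 2 -> HIT, frames=[1,2,3] (faults so far: 4)
  step 10: ref 1 -> HIT, frames=[1,2,3] (faults so far: 4)
  step 11: ref 2 -> HIT, frames=[1,2,3] (faults so far: 4)
  step 12: ref 4 -> FAULT, evict 2, frames=[1,4,3] (faults so far: 5)
  step 13: ref 4 -> HIT, frames=[1,4,3] (faults so far: 5)
  FIFO total faults: 5
--- LRU ---
  step 0: ref 4 -> FAULT, frames=[4,-,-] (faults so far: 1)
  step 1: ref 4 -> HIT, frames=[4,-,-] (faults so far: 1)
  step 2: ref 4 -> HIT, frames=[4,-,-] (faults so far: 1)
  step 3: ref 2 -> FAULT, frames=[4,2,-] (faults so far: 2)
  step 4: ref 3 -> FAULT, frames=[4,2,3] (faults so far: 3)
  step 5: ref 4 -> HIT, frames=[4,2,3] (faults so far: 3)
  step 6: ref 2 -> HIT, frames=[4,2,3] (faults so far: 3)
  step 7: ref 3 -> HIT, frames=[4,2,3] (faults so far: 3)
  step 8: ref 1 -> FAULT, evict 4, frames=[1,2,3] (faults so far: 4)
  step 9: ref 2 -> HIT, frames=[1,2,3] (faults so far: 4)
  step 10: ref 1 -> HIT, frames=[1,2,3] (faults so far: 4)
  step 11: ref 2 -> HIT, frames=[1,2,3] (faults so far: 4)
  step 12: ref 4 -> FAULT, evict 3, frames=[1,2,4] (faults so far: 5)
  step 13: ref 4 -> HIT, frames=[1,2,4] (faults so far: 5)
  LRU total faults: 5
--- Optimal ---
  step 0: ref 4 -> FAULT, frames=[4,-,-] (faults so far: 1)
  step 1: ref 4 -> HIT, frames=[4,-,-] (faults so far: 1)
  step 2: ref 4 -> HIT, frames=[4,-,-] (faults so far: 1)
  step 3: ref 2 -> FAULT, frames=[4,2,-] (faults so far: 2)
  step 4: ref 3 -> FAULT, frames=[4,2,3] (faults so far: 3)
  step 5: ref 4 -> HIT, frames=[4,2,3] (faults so far: 3)
  step 6: ref 2 -> HIT, frames=[4,2,3] (faults so far: 3)
  step 7: ref 3 -> HIT, frames=[4,2,3] (faults so far: 3)
  step 8: ref 1 -> FAULT, evict 3, frames=[4,2,1] (faults so far: 4)
  step 9: ref 2 -> HIT, frames=[4,2,1] (faults so far: 4)
  step 10: ref 1 -> HIT, frames=[4,2,1] (faults so far: 4)
  step 11: ref 2 -> HIT, frames=[4,2,1] (faults so far: 4)
  step 12: ref 4 -> HIT, frames=[4,2,1] (faults so far: 4)
  step 13: ref 4 -> HIT, frames=[4,2,1] (faults so far: 4)
  Optimal total faults: 4

Answer: 5 5 4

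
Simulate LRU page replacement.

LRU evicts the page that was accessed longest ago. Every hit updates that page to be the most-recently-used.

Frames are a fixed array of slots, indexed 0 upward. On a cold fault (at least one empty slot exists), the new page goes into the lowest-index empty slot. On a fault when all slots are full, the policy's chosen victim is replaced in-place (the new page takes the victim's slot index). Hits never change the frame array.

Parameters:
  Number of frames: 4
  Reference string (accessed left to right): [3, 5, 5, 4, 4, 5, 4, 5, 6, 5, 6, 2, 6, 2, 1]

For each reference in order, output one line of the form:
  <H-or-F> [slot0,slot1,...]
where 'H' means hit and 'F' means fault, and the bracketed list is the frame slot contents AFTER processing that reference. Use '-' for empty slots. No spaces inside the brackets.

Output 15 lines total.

F [3,-,-,-]
F [3,5,-,-]
H [3,5,-,-]
F [3,5,4,-]
H [3,5,4,-]
H [3,5,4,-]
H [3,5,4,-]
H [3,5,4,-]
F [3,5,4,6]
H [3,5,4,6]
H [3,5,4,6]
F [2,5,4,6]
H [2,5,4,6]
H [2,5,4,6]
F [2,5,1,6]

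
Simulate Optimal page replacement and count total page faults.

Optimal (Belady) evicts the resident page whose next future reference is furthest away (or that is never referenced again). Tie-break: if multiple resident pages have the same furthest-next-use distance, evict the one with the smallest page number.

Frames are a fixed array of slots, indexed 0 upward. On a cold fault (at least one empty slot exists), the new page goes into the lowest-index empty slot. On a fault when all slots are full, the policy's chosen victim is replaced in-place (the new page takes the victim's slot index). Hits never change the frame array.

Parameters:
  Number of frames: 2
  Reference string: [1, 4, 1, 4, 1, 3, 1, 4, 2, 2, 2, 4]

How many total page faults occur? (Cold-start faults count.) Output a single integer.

Answer: 5

Derivation:
Step 0: ref 1 → FAULT, frames=[1,-]
Step 1: ref 4 → FAULT, frames=[1,4]
Step 2: ref 1 → HIT, frames=[1,4]
Step 3: ref 4 → HIT, frames=[1,4]
Step 4: ref 1 → HIT, frames=[1,4]
Step 5: ref 3 → FAULT (evict 4), frames=[1,3]
Step 6: ref 1 → HIT, frames=[1,3]
Step 7: ref 4 → FAULT (evict 1), frames=[4,3]
Step 8: ref 2 → FAULT (evict 3), frames=[4,2]
Step 9: ref 2 → HIT, frames=[4,2]
Step 10: ref 2 → HIT, frames=[4,2]
Step 11: ref 4 → HIT, frames=[4,2]
Total faults: 5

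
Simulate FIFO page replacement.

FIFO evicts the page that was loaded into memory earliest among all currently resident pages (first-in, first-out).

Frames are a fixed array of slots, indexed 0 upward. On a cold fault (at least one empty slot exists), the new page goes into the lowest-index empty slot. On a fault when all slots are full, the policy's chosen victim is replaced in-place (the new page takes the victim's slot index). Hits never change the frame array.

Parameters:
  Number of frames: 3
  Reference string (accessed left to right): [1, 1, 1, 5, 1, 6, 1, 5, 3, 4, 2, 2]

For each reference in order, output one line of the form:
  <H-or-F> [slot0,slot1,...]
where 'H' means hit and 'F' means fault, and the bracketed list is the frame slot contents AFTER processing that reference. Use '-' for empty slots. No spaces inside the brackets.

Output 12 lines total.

F [1,-,-]
H [1,-,-]
H [1,-,-]
F [1,5,-]
H [1,5,-]
F [1,5,6]
H [1,5,6]
H [1,5,6]
F [3,5,6]
F [3,4,6]
F [3,4,2]
H [3,4,2]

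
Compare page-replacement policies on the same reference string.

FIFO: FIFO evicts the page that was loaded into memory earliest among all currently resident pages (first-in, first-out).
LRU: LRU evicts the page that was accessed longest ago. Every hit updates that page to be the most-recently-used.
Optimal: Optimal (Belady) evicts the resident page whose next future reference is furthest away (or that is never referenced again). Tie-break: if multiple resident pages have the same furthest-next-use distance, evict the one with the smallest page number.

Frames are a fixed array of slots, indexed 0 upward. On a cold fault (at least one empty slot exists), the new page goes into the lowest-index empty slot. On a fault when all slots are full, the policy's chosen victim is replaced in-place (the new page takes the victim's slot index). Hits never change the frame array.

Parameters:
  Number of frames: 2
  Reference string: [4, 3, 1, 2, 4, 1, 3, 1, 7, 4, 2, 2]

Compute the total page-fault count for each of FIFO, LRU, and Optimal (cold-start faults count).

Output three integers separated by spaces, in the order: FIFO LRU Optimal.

--- FIFO ---
  step 0: ref 4 -> FAULT, frames=[4,-] (faults so far: 1)
  step 1: ref 3 -> FAULT, frames=[4,3] (faults so far: 2)
  step 2: ref 1 -> FAULT, evict 4, frames=[1,3] (faults so far: 3)
  step 3: ref 2 -> FAULT, evict 3, frames=[1,2] (faults so far: 4)
  step 4: ref 4 -> FAULT, evict 1, frames=[4,2] (faults so far: 5)
  step 5: ref 1 -> FAULT, evict 2, frames=[4,1] (faults so far: 6)
  step 6: ref 3 -> FAULT, evict 4, frames=[3,1] (faults so far: 7)
  step 7: ref 1 -> HIT, frames=[3,1] (faults so far: 7)
  step 8: ref 7 -> FAULT, evict 1, frames=[3,7] (faults so far: 8)
  step 9: ref 4 -> FAULT, evict 3, frames=[4,7] (faults so far: 9)
  step 10: ref 2 -> FAULT, evict 7, frames=[4,2] (faults so far: 10)
  step 11: ref 2 -> HIT, frames=[4,2] (faults so far: 10)
  FIFO total faults: 10
--- LRU ---
  step 0: ref 4 -> FAULT, frames=[4,-] (faults so far: 1)
  step 1: ref 3 -> FAULT, frames=[4,3] (faults so far: 2)
  step 2: ref 1 -> FAULT, evict 4, frames=[1,3] (faults so far: 3)
  step 3: ref 2 -> FAULT, evict 3, frames=[1,2] (faults so far: 4)
  step 4: ref 4 -> FAULT, evict 1, frames=[4,2] (faults so far: 5)
  step 5: ref 1 -> FAULT, evict 2, frames=[4,1] (faults so far: 6)
  step 6: ref 3 -> FAULT, evict 4, frames=[3,1] (faults so far: 7)
  step 7: ref 1 -> HIT, frames=[3,1] (faults so far: 7)
  step 8: ref 7 -> FAULT, evict 3, frames=[7,1] (faults so far: 8)
  step 9: ref 4 -> FAULT, evict 1, frames=[7,4] (faults so far: 9)
  step 10: ref 2 -> FAULT, evict 7, frames=[2,4] (faults so far: 10)
  step 11: ref 2 -> HIT, frames=[2,4] (faults so far: 10)
  LRU total faults: 10
--- Optimal ---
  step 0: ref 4 -> FAULT, frames=[4,-] (faults so far: 1)
  step 1: ref 3 -> FAULT, frames=[4,3] (faults so far: 2)
  step 2: ref 1 -> FAULT, evict 3, frames=[4,1] (faults so far: 3)
  step 3: ref 2 -> FAULT, evict 1, frames=[4,2] (faults so far: 4)
  step 4: ref 4 -> HIT, frames=[4,2] (faults so far: 4)
  step 5: ref 1 -> FAULT, evict 2, frames=[4,1] (faults so far: 5)
  step 6: ref 3 -> FAULT, evict 4, frames=[3,1] (faults so far: 6)
  step 7: ref 1 -> HIT, frames=[3,1] (faults so far: 6)
  step 8: ref 7 -> FAULT, evict 1, frames=[3,7] (faults so far: 7)
  step 9: ref 4 -> FAULT, evict 3, frames=[4,7] (faults so far: 8)
  step 10: ref 2 -> FAULT, evict 4, frames=[2,7] (faults so far: 9)
  step 11: ref 2 -> HIT, frames=[2,7] (faults so far: 9)
  Optimal total faults: 9

Answer: 10 10 9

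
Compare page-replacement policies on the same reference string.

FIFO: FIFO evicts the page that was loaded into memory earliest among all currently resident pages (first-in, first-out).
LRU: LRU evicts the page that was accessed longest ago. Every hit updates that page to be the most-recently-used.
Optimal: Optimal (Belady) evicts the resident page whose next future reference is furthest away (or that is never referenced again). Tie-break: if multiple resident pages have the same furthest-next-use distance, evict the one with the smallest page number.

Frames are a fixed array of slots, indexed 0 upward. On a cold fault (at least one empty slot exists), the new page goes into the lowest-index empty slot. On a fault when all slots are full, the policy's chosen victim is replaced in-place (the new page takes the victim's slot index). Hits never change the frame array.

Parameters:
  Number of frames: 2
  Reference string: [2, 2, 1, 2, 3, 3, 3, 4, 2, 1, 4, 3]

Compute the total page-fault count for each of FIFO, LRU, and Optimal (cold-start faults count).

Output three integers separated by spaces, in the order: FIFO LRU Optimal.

--- FIFO ---
  step 0: ref 2 -> FAULT, frames=[2,-] (faults so far: 1)
  step 1: ref 2 -> HIT, frames=[2,-] (faults so far: 1)
  step 2: ref 1 -> FAULT, frames=[2,1] (faults so far: 2)
  step 3: ref 2 -> HIT, frames=[2,1] (faults so far: 2)
  step 4: ref 3 -> FAULT, evict 2, frames=[3,1] (faults so far: 3)
  step 5: ref 3 -> HIT, frames=[3,1] (faults so far: 3)
  step 6: ref 3 -> HIT, frames=[3,1] (faults so far: 3)
  step 7: ref 4 -> FAULT, evict 1, frames=[3,4] (faults so far: 4)
  step 8: ref 2 -> FAULT, evict 3, frames=[2,4] (faults so far: 5)
  step 9: ref 1 -> FAULT, evict 4, frames=[2,1] (faults so far: 6)
  step 10: ref 4 -> FAULT, evict 2, frames=[4,1] (faults so far: 7)
  step 11: ref 3 -> FAULT, evict 1, frames=[4,3] (faults so far: 8)
  FIFO total faults: 8
--- LRU ---
  step 0: ref 2 -> FAULT, frames=[2,-] (faults so far: 1)
  step 1: ref 2 -> HIT, frames=[2,-] (faults so far: 1)
  step 2: ref 1 -> FAULT, frames=[2,1] (faults so far: 2)
  step 3: ref 2 -> HIT, frames=[2,1] (faults so far: 2)
  step 4: ref 3 -> FAULT, evict 1, frames=[2,3] (faults so far: 3)
  step 5: ref 3 -> HIT, frames=[2,3] (faults so far: 3)
  step 6: ref 3 -> HIT, frames=[2,3] (faults so far: 3)
  step 7: ref 4 -> FAULT, evict 2, frames=[4,3] (faults so far: 4)
  step 8: ref 2 -> FAULT, evict 3, frames=[4,2] (faults so far: 5)
  step 9: ref 1 -> FAULT, evict 4, frames=[1,2] (faults so far: 6)
  step 10: ref 4 -> FAULT, evict 2, frames=[1,4] (faults so far: 7)
  step 11: ref 3 -> FAULT, evict 1, frames=[3,4] (faults so far: 8)
  LRU total faults: 8
--- Optimal ---
  step 0: ref 2 -> FAULT, frames=[2,-] (faults so far: 1)
  step 1: ref 2 -> HIT, frames=[2,-] (faults so far: 1)
  step 2: ref 1 -> FAULT, frames=[2,1] (faults so far: 2)
  step 3: ref 2 -> HIT, frames=[2,1] (faults so far: 2)
  step 4: ref 3 -> FAULT, evict 1, frames=[2,3] (faults so far: 3)
  step 5: ref 3 -> HIT, frames=[2,3] (faults so far: 3)
  step 6: ref 3 -> HIT, frames=[2,3] (faults so far: 3)
  step 7: ref 4 -> FAULT, evict 3, frames=[2,4] (faults so far: 4)
  step 8: ref 2 -> HIT, frames=[2,4] (faults so far: 4)
  step 9: ref 1 -> FAULT, evict 2, frames=[1,4] (faults so far: 5)
  step 10: ref 4 -> HIT, frames=[1,4] (faults so far: 5)
  step 11: ref 3 -> FAULT, evict 1, frames=[3,4] (faults so far: 6)
  Optimal total faults: 6

Answer: 8 8 6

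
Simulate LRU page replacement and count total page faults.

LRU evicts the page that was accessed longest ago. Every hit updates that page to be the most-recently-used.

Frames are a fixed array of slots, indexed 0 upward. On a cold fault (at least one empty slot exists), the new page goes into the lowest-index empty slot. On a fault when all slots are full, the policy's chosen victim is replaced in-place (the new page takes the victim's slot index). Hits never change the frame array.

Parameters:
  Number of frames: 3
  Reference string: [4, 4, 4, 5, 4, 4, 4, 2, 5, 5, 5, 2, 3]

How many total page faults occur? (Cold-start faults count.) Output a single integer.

Answer: 4

Derivation:
Step 0: ref 4 → FAULT, frames=[4,-,-]
Step 1: ref 4 → HIT, frames=[4,-,-]
Step 2: ref 4 → HIT, frames=[4,-,-]
Step 3: ref 5 → FAULT, frames=[4,5,-]
Step 4: ref 4 → HIT, frames=[4,5,-]
Step 5: ref 4 → HIT, frames=[4,5,-]
Step 6: ref 4 → HIT, frames=[4,5,-]
Step 7: ref 2 → FAULT, frames=[4,5,2]
Step 8: ref 5 → HIT, frames=[4,5,2]
Step 9: ref 5 → HIT, frames=[4,5,2]
Step 10: ref 5 → HIT, frames=[4,5,2]
Step 11: ref 2 → HIT, frames=[4,5,2]
Step 12: ref 3 → FAULT (evict 4), frames=[3,5,2]
Total faults: 4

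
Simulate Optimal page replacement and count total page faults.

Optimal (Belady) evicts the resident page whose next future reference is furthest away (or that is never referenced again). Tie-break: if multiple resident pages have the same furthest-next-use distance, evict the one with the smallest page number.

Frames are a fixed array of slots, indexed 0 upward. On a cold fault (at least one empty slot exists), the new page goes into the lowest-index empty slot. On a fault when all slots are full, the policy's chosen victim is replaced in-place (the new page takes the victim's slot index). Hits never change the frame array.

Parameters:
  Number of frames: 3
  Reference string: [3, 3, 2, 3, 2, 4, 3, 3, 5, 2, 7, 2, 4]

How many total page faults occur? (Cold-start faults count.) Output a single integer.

Answer: 5

Derivation:
Step 0: ref 3 → FAULT, frames=[3,-,-]
Step 1: ref 3 → HIT, frames=[3,-,-]
Step 2: ref 2 → FAULT, frames=[3,2,-]
Step 3: ref 3 → HIT, frames=[3,2,-]
Step 4: ref 2 → HIT, frames=[3,2,-]
Step 5: ref 4 → FAULT, frames=[3,2,4]
Step 6: ref 3 → HIT, frames=[3,2,4]
Step 7: ref 3 → HIT, frames=[3,2,4]
Step 8: ref 5 → FAULT (evict 3), frames=[5,2,4]
Step 9: ref 2 → HIT, frames=[5,2,4]
Step 10: ref 7 → FAULT (evict 5), frames=[7,2,4]
Step 11: ref 2 → HIT, frames=[7,2,4]
Step 12: ref 4 → HIT, frames=[7,2,4]
Total faults: 5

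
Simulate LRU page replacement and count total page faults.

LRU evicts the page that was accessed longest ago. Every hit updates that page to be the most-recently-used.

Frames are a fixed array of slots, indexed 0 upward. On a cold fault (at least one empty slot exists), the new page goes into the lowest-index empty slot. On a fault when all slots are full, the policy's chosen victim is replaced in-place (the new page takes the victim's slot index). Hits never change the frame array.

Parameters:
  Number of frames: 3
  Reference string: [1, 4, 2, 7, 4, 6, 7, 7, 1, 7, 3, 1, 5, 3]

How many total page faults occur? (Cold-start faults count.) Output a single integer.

Step 0: ref 1 → FAULT, frames=[1,-,-]
Step 1: ref 4 → FAULT, frames=[1,4,-]
Step 2: ref 2 → FAULT, frames=[1,4,2]
Step 3: ref 7 → FAULT (evict 1), frames=[7,4,2]
Step 4: ref 4 → HIT, frames=[7,4,2]
Step 5: ref 6 → FAULT (evict 2), frames=[7,4,6]
Step 6: ref 7 → HIT, frames=[7,4,6]
Step 7: ref 7 → HIT, frames=[7,4,6]
Step 8: ref 1 → FAULT (evict 4), frames=[7,1,6]
Step 9: ref 7 → HIT, frames=[7,1,6]
Step 10: ref 3 → FAULT (evict 6), frames=[7,1,3]
Step 11: ref 1 → HIT, frames=[7,1,3]
Step 12: ref 5 → FAULT (evict 7), frames=[5,1,3]
Step 13: ref 3 → HIT, frames=[5,1,3]
Total faults: 8

Answer: 8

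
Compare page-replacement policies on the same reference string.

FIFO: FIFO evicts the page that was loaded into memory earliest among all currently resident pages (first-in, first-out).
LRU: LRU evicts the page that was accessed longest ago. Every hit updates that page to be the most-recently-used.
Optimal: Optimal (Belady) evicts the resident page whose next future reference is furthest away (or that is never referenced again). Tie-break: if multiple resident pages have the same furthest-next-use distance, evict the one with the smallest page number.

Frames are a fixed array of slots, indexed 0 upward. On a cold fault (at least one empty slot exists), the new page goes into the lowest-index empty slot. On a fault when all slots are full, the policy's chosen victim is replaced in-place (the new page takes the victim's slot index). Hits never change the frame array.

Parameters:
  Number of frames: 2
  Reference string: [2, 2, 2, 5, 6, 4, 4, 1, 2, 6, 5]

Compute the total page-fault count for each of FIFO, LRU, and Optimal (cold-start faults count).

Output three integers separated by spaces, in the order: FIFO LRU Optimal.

Answer: 8 8 7

Derivation:
--- FIFO ---
  step 0: ref 2 -> FAULT, frames=[2,-] (faults so far: 1)
  step 1: ref 2 -> HIT, frames=[2,-] (faults so far: 1)
  step 2: ref 2 -> HIT, frames=[2,-] (faults so far: 1)
  step 3: ref 5 -> FAULT, frames=[2,5] (faults so far: 2)
  step 4: ref 6 -> FAULT, evict 2, frames=[6,5] (faults so far: 3)
  step 5: ref 4 -> FAULT, evict 5, frames=[6,4] (faults so far: 4)
  step 6: ref 4 -> HIT, frames=[6,4] (faults so far: 4)
  step 7: ref 1 -> FAULT, evict 6, frames=[1,4] (faults so far: 5)
  step 8: ref 2 -> FAULT, evict 4, frames=[1,2] (faults so far: 6)
  step 9: ref 6 -> FAULT, evict 1, frames=[6,2] (faults so far: 7)
  step 10: ref 5 -> FAULT, evict 2, frames=[6,5] (faults so far: 8)
  FIFO total faults: 8
--- LRU ---
  step 0: ref 2 -> FAULT, frames=[2,-] (faults so far: 1)
  step 1: ref 2 -> HIT, frames=[2,-] (faults so far: 1)
  step 2: ref 2 -> HIT, frames=[2,-] (faults so far: 1)
  step 3: ref 5 -> FAULT, frames=[2,5] (faults so far: 2)
  step 4: ref 6 -> FAULT, evict 2, frames=[6,5] (faults so far: 3)
  step 5: ref 4 -> FAULT, evict 5, frames=[6,4] (faults so far: 4)
  step 6: ref 4 -> HIT, frames=[6,4] (faults so far: 4)
  step 7: ref 1 -> FAULT, evict 6, frames=[1,4] (faults so far: 5)
  step 8: ref 2 -> FAULT, evict 4, frames=[1,2] (faults so far: 6)
  step 9: ref 6 -> FAULT, evict 1, frames=[6,2] (faults so far: 7)
  step 10: ref 5 -> FAULT, evict 2, frames=[6,5] (faults so far: 8)
  LRU total faults: 8
--- Optimal ---
  step 0: ref 2 -> FAULT, frames=[2,-] (faults so far: 1)
  step 1: ref 2 -> HIT, frames=[2,-] (faults so far: 1)
  step 2: ref 2 -> HIT, frames=[2,-] (faults so far: 1)
  step 3: ref 5 -> FAULT, frames=[2,5] (faults so far: 2)
  step 4: ref 6 -> FAULT, evict 5, frames=[2,6] (faults so far: 3)
  step 5: ref 4 -> FAULT, evict 6, frames=[2,4] (faults so far: 4)
  step 6: ref 4 -> HIT, frames=[2,4] (faults so far: 4)
  step 7: ref 1 -> FAULT, evict 4, frames=[2,1] (faults so far: 5)
  step 8: ref 2 -> HIT, frames=[2,1] (faults so far: 5)
  step 9: ref 6 -> FAULT, evict 1, frames=[2,6] (faults so far: 6)
  step 10: ref 5 -> FAULT, evict 2, frames=[5,6] (faults so far: 7)
  Optimal total faults: 7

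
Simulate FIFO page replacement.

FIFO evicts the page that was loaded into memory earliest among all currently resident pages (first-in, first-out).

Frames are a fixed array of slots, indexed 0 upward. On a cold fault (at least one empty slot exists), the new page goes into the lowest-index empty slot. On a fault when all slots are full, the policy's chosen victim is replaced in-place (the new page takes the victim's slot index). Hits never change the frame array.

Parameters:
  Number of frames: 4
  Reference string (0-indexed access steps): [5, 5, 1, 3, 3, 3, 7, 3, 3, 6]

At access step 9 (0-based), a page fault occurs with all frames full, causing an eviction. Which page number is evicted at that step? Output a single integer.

Answer: 5

Derivation:
Step 0: ref 5 -> FAULT, frames=[5,-,-,-]
Step 1: ref 5 -> HIT, frames=[5,-,-,-]
Step 2: ref 1 -> FAULT, frames=[5,1,-,-]
Step 3: ref 3 -> FAULT, frames=[5,1,3,-]
Step 4: ref 3 -> HIT, frames=[5,1,3,-]
Step 5: ref 3 -> HIT, frames=[5,1,3,-]
Step 6: ref 7 -> FAULT, frames=[5,1,3,7]
Step 7: ref 3 -> HIT, frames=[5,1,3,7]
Step 8: ref 3 -> HIT, frames=[5,1,3,7]
Step 9: ref 6 -> FAULT, evict 5, frames=[6,1,3,7]
At step 9: evicted page 5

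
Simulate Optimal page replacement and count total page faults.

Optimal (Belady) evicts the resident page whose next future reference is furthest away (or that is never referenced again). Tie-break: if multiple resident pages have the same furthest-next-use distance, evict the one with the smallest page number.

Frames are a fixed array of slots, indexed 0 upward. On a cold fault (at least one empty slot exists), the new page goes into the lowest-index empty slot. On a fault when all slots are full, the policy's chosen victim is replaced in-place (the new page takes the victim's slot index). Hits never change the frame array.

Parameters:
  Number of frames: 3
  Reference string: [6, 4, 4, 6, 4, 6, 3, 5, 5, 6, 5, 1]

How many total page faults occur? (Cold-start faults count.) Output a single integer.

Step 0: ref 6 → FAULT, frames=[6,-,-]
Step 1: ref 4 → FAULT, frames=[6,4,-]
Step 2: ref 4 → HIT, frames=[6,4,-]
Step 3: ref 6 → HIT, frames=[6,4,-]
Step 4: ref 4 → HIT, frames=[6,4,-]
Step 5: ref 6 → HIT, frames=[6,4,-]
Step 6: ref 3 → FAULT, frames=[6,4,3]
Step 7: ref 5 → FAULT (evict 3), frames=[6,4,5]
Step 8: ref 5 → HIT, frames=[6,4,5]
Step 9: ref 6 → HIT, frames=[6,4,5]
Step 10: ref 5 → HIT, frames=[6,4,5]
Step 11: ref 1 → FAULT (evict 4), frames=[6,1,5]
Total faults: 5

Answer: 5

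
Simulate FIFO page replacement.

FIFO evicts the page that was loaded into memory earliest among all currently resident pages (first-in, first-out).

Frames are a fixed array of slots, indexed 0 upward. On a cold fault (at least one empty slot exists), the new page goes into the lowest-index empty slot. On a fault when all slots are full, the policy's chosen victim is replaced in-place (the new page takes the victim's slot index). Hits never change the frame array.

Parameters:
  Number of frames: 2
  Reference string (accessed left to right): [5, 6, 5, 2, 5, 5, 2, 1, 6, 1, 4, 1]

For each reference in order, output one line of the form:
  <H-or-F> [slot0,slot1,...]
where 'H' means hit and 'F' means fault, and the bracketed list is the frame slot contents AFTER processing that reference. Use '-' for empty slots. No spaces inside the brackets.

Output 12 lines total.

F [5,-]
F [5,6]
H [5,6]
F [2,6]
F [2,5]
H [2,5]
H [2,5]
F [1,5]
F [1,6]
H [1,6]
F [4,6]
F [4,1]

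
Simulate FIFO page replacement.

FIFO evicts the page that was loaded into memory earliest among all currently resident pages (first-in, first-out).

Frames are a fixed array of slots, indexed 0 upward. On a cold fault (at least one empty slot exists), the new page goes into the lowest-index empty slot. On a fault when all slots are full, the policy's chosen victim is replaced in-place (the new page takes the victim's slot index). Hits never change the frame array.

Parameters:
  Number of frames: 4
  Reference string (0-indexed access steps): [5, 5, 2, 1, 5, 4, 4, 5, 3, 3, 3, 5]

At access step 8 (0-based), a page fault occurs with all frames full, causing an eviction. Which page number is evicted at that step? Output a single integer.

Answer: 5

Derivation:
Step 0: ref 5 -> FAULT, frames=[5,-,-,-]
Step 1: ref 5 -> HIT, frames=[5,-,-,-]
Step 2: ref 2 -> FAULT, frames=[5,2,-,-]
Step 3: ref 1 -> FAULT, frames=[5,2,1,-]
Step 4: ref 5 -> HIT, frames=[5,2,1,-]
Step 5: ref 4 -> FAULT, frames=[5,2,1,4]
Step 6: ref 4 -> HIT, frames=[5,2,1,4]
Step 7: ref 5 -> HIT, frames=[5,2,1,4]
Step 8: ref 3 -> FAULT, evict 5, frames=[3,2,1,4]
At step 8: evicted page 5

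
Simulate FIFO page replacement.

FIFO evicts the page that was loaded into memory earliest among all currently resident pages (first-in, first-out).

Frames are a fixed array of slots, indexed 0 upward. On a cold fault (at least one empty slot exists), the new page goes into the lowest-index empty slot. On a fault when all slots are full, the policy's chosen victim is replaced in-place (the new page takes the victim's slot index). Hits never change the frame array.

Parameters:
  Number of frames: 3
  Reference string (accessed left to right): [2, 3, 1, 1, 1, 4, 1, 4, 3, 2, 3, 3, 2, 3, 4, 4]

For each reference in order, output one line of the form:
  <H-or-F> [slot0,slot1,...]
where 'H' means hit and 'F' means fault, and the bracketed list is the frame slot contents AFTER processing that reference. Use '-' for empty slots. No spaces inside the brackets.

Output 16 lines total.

F [2,-,-]
F [2,3,-]
F [2,3,1]
H [2,3,1]
H [2,3,1]
F [4,3,1]
H [4,3,1]
H [4,3,1]
H [4,3,1]
F [4,2,1]
F [4,2,3]
H [4,2,3]
H [4,2,3]
H [4,2,3]
H [4,2,3]
H [4,2,3]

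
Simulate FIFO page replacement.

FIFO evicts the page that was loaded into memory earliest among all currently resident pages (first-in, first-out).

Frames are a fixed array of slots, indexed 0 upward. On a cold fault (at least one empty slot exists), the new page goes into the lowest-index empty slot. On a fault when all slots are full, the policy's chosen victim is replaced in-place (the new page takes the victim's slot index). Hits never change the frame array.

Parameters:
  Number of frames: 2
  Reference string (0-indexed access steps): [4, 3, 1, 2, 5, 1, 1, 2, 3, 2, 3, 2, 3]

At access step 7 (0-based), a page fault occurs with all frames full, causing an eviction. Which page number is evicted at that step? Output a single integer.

Step 0: ref 4 -> FAULT, frames=[4,-]
Step 1: ref 3 -> FAULT, frames=[4,3]
Step 2: ref 1 -> FAULT, evict 4, frames=[1,3]
Step 3: ref 2 -> FAULT, evict 3, frames=[1,2]
Step 4: ref 5 -> FAULT, evict 1, frames=[5,2]
Step 5: ref 1 -> FAULT, evict 2, frames=[5,1]
Step 6: ref 1 -> HIT, frames=[5,1]
Step 7: ref 2 -> FAULT, evict 5, frames=[2,1]
At step 7: evicted page 5

Answer: 5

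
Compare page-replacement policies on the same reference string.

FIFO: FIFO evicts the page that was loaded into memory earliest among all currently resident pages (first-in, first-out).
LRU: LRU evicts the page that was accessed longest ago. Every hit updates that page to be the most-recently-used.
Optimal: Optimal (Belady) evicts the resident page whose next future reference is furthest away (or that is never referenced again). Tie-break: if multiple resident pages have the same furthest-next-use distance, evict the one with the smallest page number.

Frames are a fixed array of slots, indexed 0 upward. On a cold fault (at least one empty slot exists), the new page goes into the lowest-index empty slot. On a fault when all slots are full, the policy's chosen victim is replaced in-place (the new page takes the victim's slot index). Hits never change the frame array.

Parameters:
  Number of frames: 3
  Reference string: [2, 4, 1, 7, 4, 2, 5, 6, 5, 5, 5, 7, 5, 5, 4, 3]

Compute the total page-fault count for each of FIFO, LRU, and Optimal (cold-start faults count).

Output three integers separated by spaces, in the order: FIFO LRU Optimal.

--- FIFO ---
  step 0: ref 2 -> FAULT, frames=[2,-,-] (faults so far: 1)
  step 1: ref 4 -> FAULT, frames=[2,4,-] (faults so far: 2)
  step 2: ref 1 -> FAULT, frames=[2,4,1] (faults so far: 3)
  step 3: ref 7 -> FAULT, evict 2, frames=[7,4,1] (faults so far: 4)
  step 4: ref 4 -> HIT, frames=[7,4,1] (faults so far: 4)
  step 5: ref 2 -> FAULT, evict 4, frames=[7,2,1] (faults so far: 5)
  step 6: ref 5 -> FAULT, evict 1, frames=[7,2,5] (faults so far: 6)
  step 7: ref 6 -> FAULT, evict 7, frames=[6,2,5] (faults so far: 7)
  step 8: ref 5 -> HIT, frames=[6,2,5] (faults so far: 7)
  step 9: ref 5 -> HIT, frames=[6,2,5] (faults so far: 7)
  step 10: ref 5 -> HIT, frames=[6,2,5] (faults so far: 7)
  step 11: ref 7 -> FAULT, evict 2, frames=[6,7,5] (faults so far: 8)
  step 12: ref 5 -> HIT, frames=[6,7,5] (faults so far: 8)
  step 13: ref 5 -> HIT, frames=[6,7,5] (faults so far: 8)
  step 14: ref 4 -> FAULT, evict 5, frames=[6,7,4] (faults so far: 9)
  step 15: ref 3 -> FAULT, evict 6, frames=[3,7,4] (faults so far: 10)
  FIFO total faults: 10
--- LRU ---
  step 0: ref 2 -> FAULT, frames=[2,-,-] (faults so far: 1)
  step 1: ref 4 -> FAULT, frames=[2,4,-] (faults so far: 2)
  step 2: ref 1 -> FAULT, frames=[2,4,1] (faults so far: 3)
  step 3: ref 7 -> FAULT, evict 2, frames=[7,4,1] (faults so far: 4)
  step 4: ref 4 -> HIT, frames=[7,4,1] (faults so far: 4)
  step 5: ref 2 -> FAULT, evict 1, frames=[7,4,2] (faults so far: 5)
  step 6: ref 5 -> FAULT, evict 7, frames=[5,4,2] (faults so far: 6)
  step 7: ref 6 -> FAULT, evict 4, frames=[5,6,2] (faults so far: 7)
  step 8: ref 5 -> HIT, frames=[5,6,2] (faults so far: 7)
  step 9: ref 5 -> HIT, frames=[5,6,2] (faults so far: 7)
  step 10: ref 5 -> HIT, frames=[5,6,2] (faults so far: 7)
  step 11: ref 7 -> FAULT, evict 2, frames=[5,6,7] (faults so far: 8)
  step 12: ref 5 -> HIT, frames=[5,6,7] (faults so far: 8)
  step 13: ref 5 -> HIT, frames=[5,6,7] (faults so far: 8)
  step 14: ref 4 -> FAULT, evict 6, frames=[5,4,7] (faults so far: 9)
  step 15: ref 3 -> FAULT, evict 7, frames=[5,4,3] (faults so far: 10)
  LRU total faults: 10
--- Optimal ---
  step 0: ref 2 -> FAULT, frames=[2,-,-] (faults so far: 1)
  step 1: ref 4 -> FAULT, frames=[2,4,-] (faults so far: 2)
  step 2: ref 1 -> FAULT, frames=[2,4,1] (faults so far: 3)
  step 3: ref 7 -> FAULT, evict 1, frames=[2,4,7] (faults so far: 4)
  step 4: ref 4 -> HIT, frames=[2,4,7] (faults so far: 4)
  step 5: ref 2 -> HIT, frames=[2,4,7] (faults so far: 4)
  step 6: ref 5 -> FAULT, evict 2, frames=[5,4,7] (faults so far: 5)
  step 7: ref 6 -> FAULT, evict 4, frames=[5,6,7] (faults so far: 6)
  step 8: ref 5 -> HIT, frames=[5,6,7] (faults so far: 6)
  step 9: ref 5 -> HIT, frames=[5,6,7] (faults so far: 6)
  step 10: ref 5 -> HIT, frames=[5,6,7] (faults so far: 6)
  step 11: ref 7 -> HIT, frames=[5,6,7] (faults so far: 6)
  step 12: ref 5 -> HIT, frames=[5,6,7] (faults so far: 6)
  step 13: ref 5 -> HIT, frames=[5,6,7] (faults so far: 6)
  step 14: ref 4 -> FAULT, evict 5, frames=[4,6,7] (faults so far: 7)
  step 15: ref 3 -> FAULT, evict 4, frames=[3,6,7] (faults so far: 8)
  Optimal total faults: 8

Answer: 10 10 8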